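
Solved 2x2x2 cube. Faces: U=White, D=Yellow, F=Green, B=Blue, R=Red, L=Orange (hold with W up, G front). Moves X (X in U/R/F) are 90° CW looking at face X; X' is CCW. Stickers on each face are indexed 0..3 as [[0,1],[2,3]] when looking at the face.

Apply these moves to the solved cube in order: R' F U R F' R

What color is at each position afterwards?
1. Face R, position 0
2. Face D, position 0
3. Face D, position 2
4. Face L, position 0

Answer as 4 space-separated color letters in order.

Answer: R G Y G

Derivation:
After move 1 (R'): R=RRRR U=WBWB F=GWGW D=YGYG B=YBYB
After move 2 (F): F=GGWW U=WBOO R=WRBR D=RRYG L=OYOG
After move 3 (U): U=OWOB F=WRWW R=YBBR B=OYYB L=GGOG
After move 4 (R): R=BYRB U=OROW F=WRWG D=RYYO B=BYWB
After move 5 (F'): F=RGWW U=ORBR R=YYRB D=GGYO L=GWOO
After move 6 (R): R=RYBY U=OGBW F=RGWO D=GWYB B=RYRB
Query 1: R[0] = R
Query 2: D[0] = G
Query 3: D[2] = Y
Query 4: L[0] = G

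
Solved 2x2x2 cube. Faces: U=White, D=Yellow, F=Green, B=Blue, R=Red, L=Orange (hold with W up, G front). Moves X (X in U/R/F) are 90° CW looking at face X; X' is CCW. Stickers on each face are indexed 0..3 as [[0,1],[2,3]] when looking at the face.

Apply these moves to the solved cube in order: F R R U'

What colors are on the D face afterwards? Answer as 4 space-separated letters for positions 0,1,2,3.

After move 1 (F): F=GGGG U=WWOO R=WRWR D=RRYY L=OYOY
After move 2 (R): R=WWRR U=WGOG F=GRGY D=RBYB B=OBWB
After move 3 (R): R=RWRW U=WROY F=GBGB D=RWYO B=GBGB
After move 4 (U'): U=RYWO F=OYGB R=GBRW B=RWGB L=GBOY
Query: D face = RWYO

Answer: R W Y O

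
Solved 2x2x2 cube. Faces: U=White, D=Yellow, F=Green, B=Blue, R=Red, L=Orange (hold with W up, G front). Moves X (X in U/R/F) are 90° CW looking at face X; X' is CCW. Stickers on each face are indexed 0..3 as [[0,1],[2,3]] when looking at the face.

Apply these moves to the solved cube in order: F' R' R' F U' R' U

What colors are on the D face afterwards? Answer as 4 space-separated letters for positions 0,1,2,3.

Answer: R O Y B

Derivation:
After move 1 (F'): F=GGGG U=WWRR R=YRYR D=OOYY L=OWOW
After move 2 (R'): R=RRYY U=WBRB F=GWGR D=OGYG B=YBOB
After move 3 (R'): R=RYRY U=WORY F=GBGB D=OWYR B=GBGB
After move 4 (F): F=GGBB U=WOWW R=RYYY D=RRYR L=OOOW
After move 5 (U'): U=OWWW F=OOBB R=GGYY B=RYGB L=GBOW
After move 6 (R'): R=GYGY U=OGWR F=OWBW D=ROYB B=RYRB
After move 7 (U): U=WORG F=GYBW R=RYGY B=GBRB L=OWOW
Query: D face = ROYB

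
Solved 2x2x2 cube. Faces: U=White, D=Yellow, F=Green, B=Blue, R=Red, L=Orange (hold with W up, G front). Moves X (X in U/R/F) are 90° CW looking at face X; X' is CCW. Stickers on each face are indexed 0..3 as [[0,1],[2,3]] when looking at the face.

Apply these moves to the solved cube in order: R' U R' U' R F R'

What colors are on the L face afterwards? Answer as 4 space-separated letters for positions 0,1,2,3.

Answer: G Y O G

Derivation:
After move 1 (R'): R=RRRR U=WBWB F=GWGW D=YGYG B=YBYB
After move 2 (U): U=WWBB F=RRGW R=YBRR B=OOYB L=GWOO
After move 3 (R'): R=BRYR U=WYBO F=RWGB D=YRYW B=GOGB
After move 4 (U'): U=YOWB F=GWGB R=RWYR B=BRGB L=GOOO
After move 5 (R): R=YRRW U=YWWB F=GRGW D=YGYB B=BROB
After move 6 (F): F=GGWR U=YWOO R=WRBW D=RYYB L=GYOG
After move 7 (R'): R=RWWB U=YOOB F=GWWO D=RGYR B=BRYB
Query: L face = GYOG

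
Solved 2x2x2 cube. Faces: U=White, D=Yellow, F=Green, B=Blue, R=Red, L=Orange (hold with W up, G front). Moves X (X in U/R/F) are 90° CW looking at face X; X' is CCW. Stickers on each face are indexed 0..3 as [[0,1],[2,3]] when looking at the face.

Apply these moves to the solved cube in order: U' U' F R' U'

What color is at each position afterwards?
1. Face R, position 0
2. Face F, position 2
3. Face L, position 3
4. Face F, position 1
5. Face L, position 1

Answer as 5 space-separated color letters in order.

After move 1 (U'): U=WWWW F=OOGG R=GGRR B=RRBB L=BBOO
After move 2 (U'): U=WWWW F=BBGG R=OORR B=GGBB L=RROO
After move 3 (F): F=GBGB U=WWOR R=WOWR D=ROYY L=RYOY
After move 4 (R'): R=ORWW U=WBOG F=GWGR D=RBYB B=YGOB
After move 5 (U'): U=BGWO F=RYGR R=GWWW B=OROB L=YGOY
Query 1: R[0] = G
Query 2: F[2] = G
Query 3: L[3] = Y
Query 4: F[1] = Y
Query 5: L[1] = G

Answer: G G Y Y G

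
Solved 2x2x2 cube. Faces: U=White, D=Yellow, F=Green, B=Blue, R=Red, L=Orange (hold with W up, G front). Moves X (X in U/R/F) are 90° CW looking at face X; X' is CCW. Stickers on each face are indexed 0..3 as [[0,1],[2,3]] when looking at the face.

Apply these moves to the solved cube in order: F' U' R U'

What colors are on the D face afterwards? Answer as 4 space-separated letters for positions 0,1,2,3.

Answer: O B Y Y

Derivation:
After move 1 (F'): F=GGGG U=WWRR R=YRYR D=OOYY L=OWOW
After move 2 (U'): U=WRWR F=OWGG R=GGYR B=YRBB L=BBOW
After move 3 (R): R=YGRG U=WWWG F=OOGY D=OBYY B=RRRB
After move 4 (U'): U=WGWW F=BBGY R=OORG B=YGRB L=RROW
Query: D face = OBYY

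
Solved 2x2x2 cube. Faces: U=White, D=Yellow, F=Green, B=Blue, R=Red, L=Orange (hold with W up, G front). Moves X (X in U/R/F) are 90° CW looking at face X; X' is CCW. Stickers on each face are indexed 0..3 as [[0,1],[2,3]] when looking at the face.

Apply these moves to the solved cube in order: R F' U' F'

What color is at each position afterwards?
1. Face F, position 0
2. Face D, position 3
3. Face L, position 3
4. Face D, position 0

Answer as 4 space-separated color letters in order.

After move 1 (R): R=RRRR U=WGWG F=GYGY D=YBYB B=WBWB
After move 2 (F'): F=YYGG U=WGRR R=BRYR D=OOYB L=OGOW
After move 3 (U'): U=GRWR F=OGGG R=YYYR B=BRWB L=WBOW
After move 4 (F'): F=GGOG U=GRYY R=OYOR D=BWYB L=WROW
Query 1: F[0] = G
Query 2: D[3] = B
Query 3: L[3] = W
Query 4: D[0] = B

Answer: G B W B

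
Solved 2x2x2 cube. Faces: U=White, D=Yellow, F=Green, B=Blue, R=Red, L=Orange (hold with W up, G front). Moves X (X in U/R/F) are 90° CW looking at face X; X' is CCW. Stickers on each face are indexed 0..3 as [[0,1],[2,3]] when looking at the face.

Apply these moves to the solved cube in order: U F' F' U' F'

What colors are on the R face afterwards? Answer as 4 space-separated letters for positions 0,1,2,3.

After move 1 (U): U=WWWW F=RRGG R=BBRR B=OOBB L=GGOO
After move 2 (F'): F=RGRG U=WWBR R=YBYR D=GOYY L=GWOW
After move 3 (F'): F=GGRR U=WWYY R=OBGR D=WWYY L=GROB
After move 4 (U'): U=WYWY F=GRRR R=GGGR B=OBBB L=OOOB
After move 5 (F'): F=RRGR U=WYGG R=WGWR D=OBYY L=OYOW
Query: R face = WGWR

Answer: W G W R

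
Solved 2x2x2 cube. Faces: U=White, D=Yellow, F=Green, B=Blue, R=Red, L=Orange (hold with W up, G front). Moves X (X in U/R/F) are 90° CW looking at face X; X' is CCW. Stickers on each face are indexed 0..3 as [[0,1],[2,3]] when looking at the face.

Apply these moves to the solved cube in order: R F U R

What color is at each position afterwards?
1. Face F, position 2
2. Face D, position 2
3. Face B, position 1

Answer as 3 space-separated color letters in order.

After move 1 (R): R=RRRR U=WGWG F=GYGY D=YBYB B=WBWB
After move 2 (F): F=GGYY U=WGOO R=WRGR D=RRYB L=OYOB
After move 3 (U): U=OWOG F=WRYY R=WBGR B=OYWB L=GGOB
After move 4 (R): R=GWRB U=OROY F=WRYB D=RWYO B=GYWB
Query 1: F[2] = Y
Query 2: D[2] = Y
Query 3: B[1] = Y

Answer: Y Y Y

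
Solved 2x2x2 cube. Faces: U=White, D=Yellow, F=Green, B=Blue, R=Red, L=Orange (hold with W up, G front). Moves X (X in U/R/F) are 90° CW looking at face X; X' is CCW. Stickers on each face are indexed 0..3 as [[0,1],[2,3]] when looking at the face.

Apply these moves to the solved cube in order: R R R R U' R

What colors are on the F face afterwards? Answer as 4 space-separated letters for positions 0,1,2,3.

After move 1 (R): R=RRRR U=WGWG F=GYGY D=YBYB B=WBWB
After move 2 (R): R=RRRR U=WYWY F=GBGB D=YWYW B=GBGB
After move 3 (R): R=RRRR U=WBWB F=GWGW D=YGYG B=YBYB
After move 4 (R): R=RRRR U=WWWW F=GGGG D=YYYY B=BBBB
After move 5 (U'): U=WWWW F=OOGG R=GGRR B=RRBB L=BBOO
After move 6 (R): R=RGRG U=WOWG F=OYGY D=YBYR B=WRWB
Query: F face = OYGY

Answer: O Y G Y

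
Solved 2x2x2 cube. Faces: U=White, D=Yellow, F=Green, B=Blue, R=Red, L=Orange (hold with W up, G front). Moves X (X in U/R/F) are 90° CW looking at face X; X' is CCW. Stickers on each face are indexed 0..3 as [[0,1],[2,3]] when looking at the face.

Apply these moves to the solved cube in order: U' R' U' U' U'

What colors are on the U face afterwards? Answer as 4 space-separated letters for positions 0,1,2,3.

Answer: W W R B

Derivation:
After move 1 (U'): U=WWWW F=OOGG R=GGRR B=RRBB L=BBOO
After move 2 (R'): R=GRGR U=WBWR F=OWGW D=YOYG B=YRYB
After move 3 (U'): U=BRWW F=BBGW R=OWGR B=GRYB L=YROO
After move 4 (U'): U=RWBW F=YRGW R=BBGR B=OWYB L=GROO
After move 5 (U'): U=WWRB F=GRGW R=YRGR B=BBYB L=OWOO
Query: U face = WWRB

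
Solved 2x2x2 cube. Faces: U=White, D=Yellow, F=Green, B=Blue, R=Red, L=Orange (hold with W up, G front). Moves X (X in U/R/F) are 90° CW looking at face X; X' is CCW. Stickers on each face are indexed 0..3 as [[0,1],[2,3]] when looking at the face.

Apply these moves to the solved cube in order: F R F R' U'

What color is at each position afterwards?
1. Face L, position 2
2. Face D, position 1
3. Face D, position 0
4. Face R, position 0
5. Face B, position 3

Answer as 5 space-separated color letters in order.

After move 1 (F): F=GGGG U=WWOO R=WRWR D=RRYY L=OYOY
After move 2 (R): R=WWRR U=WGOG F=GRGY D=RBYB B=OBWB
After move 3 (F): F=GGYR U=WGYY R=OWGR D=RWYB L=OROB
After move 4 (R'): R=WROG U=WWYO F=GGYY D=RGYR B=BBWB
After move 5 (U'): U=WOWY F=ORYY R=GGOG B=WRWB L=BBOB
Query 1: L[2] = O
Query 2: D[1] = G
Query 3: D[0] = R
Query 4: R[0] = G
Query 5: B[3] = B

Answer: O G R G B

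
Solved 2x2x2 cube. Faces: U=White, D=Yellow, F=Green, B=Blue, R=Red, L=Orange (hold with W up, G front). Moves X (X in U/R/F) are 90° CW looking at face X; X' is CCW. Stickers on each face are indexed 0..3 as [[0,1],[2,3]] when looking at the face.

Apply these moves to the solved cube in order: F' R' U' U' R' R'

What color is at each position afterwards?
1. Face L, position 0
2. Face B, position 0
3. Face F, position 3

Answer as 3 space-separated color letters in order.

Answer: R R G

Derivation:
After move 1 (F'): F=GGGG U=WWRR R=YRYR D=OOYY L=OWOW
After move 2 (R'): R=RRYY U=WBRB F=GWGR D=OGYG B=YBOB
After move 3 (U'): U=BBWR F=OWGR R=GWYY B=RROB L=YBOW
After move 4 (U'): U=BRBW F=YBGR R=OWYY B=GWOB L=RROW
After move 5 (R'): R=WYOY U=BOBG F=YRGW D=OBYR B=GWGB
After move 6 (R'): R=YYWO U=BGBG F=YOGG D=ORYW B=RWBB
Query 1: L[0] = R
Query 2: B[0] = R
Query 3: F[3] = G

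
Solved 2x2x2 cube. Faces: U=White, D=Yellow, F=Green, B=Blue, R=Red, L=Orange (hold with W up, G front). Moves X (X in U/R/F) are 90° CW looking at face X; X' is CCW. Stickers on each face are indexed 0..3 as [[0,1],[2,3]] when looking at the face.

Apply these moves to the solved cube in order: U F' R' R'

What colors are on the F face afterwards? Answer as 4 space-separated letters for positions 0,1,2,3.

Answer: R B R O

Derivation:
After move 1 (U): U=WWWW F=RRGG R=BBRR B=OOBB L=GGOO
After move 2 (F'): F=RGRG U=WWBR R=YBYR D=GOYY L=GWOW
After move 3 (R'): R=BRYY U=WBBO F=RWRR D=GGYG B=YOOB
After move 4 (R'): R=RYBY U=WOBY F=RBRO D=GWYR B=GOGB
Query: F face = RBRO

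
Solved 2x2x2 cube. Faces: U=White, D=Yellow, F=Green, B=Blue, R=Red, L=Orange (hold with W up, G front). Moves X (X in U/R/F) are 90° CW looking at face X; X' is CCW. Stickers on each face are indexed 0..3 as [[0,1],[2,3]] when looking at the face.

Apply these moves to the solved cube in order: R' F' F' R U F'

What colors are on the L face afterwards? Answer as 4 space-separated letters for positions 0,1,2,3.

Answer: W G O G

Derivation:
After move 1 (R'): R=RRRR U=WBWB F=GWGW D=YGYG B=YBYB
After move 2 (F'): F=WWGG U=WBRR R=GRYR D=OOYG L=OBOW
After move 3 (F'): F=WGWG U=WBGY R=OROR D=BWYG L=OROR
After move 4 (R): R=OORR U=WGGG F=WWWG D=BYYY B=YBBB
After move 5 (U): U=GWGG F=OOWG R=YBRR B=ORBB L=WWOR
After move 6 (F'): F=OGOW U=GWYR R=YBBR D=WRYY L=WGOG
Query: L face = WGOG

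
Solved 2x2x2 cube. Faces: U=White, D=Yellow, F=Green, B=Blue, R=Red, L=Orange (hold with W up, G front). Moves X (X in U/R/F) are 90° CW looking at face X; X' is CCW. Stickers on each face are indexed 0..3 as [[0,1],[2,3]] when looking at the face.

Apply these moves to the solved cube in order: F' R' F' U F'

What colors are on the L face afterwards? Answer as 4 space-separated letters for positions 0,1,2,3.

After move 1 (F'): F=GGGG U=WWRR R=YRYR D=OOYY L=OWOW
After move 2 (R'): R=RRYY U=WBRB F=GWGR D=OGYG B=YBOB
After move 3 (F'): F=WRGG U=WBRY R=GROY D=WWYG L=OBOR
After move 4 (U): U=RWYB F=GRGG R=YBOY B=OBOB L=WROR
After move 5 (F'): F=RGGG U=RWYO R=WBWY D=RRYG L=WBOY
Query: L face = WBOY

Answer: W B O Y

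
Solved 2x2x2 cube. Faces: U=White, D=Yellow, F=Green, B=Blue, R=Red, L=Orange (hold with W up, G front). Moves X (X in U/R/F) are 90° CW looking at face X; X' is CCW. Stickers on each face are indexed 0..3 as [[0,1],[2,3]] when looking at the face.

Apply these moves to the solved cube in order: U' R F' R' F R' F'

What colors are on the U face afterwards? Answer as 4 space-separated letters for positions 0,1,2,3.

After move 1 (U'): U=WWWW F=OOGG R=GGRR B=RRBB L=BBOO
After move 2 (R): R=RGRG U=WOWG F=OYGY D=YBYR B=WRWB
After move 3 (F'): F=YYOG U=WORR R=BGYG D=BOYR L=BGOW
After move 4 (R'): R=GGBY U=WWRW F=YOOR D=BYYG B=RROB
After move 5 (F): F=OYRO U=WWWG R=RGWY D=BGYG L=BBOY
After move 6 (R'): R=GYRW U=WOWR F=OWRG D=BYYO B=GRGB
After move 7 (F'): F=WGOR U=WOGR R=YYBW D=BYYO L=BROW
Query: U face = WOGR

Answer: W O G R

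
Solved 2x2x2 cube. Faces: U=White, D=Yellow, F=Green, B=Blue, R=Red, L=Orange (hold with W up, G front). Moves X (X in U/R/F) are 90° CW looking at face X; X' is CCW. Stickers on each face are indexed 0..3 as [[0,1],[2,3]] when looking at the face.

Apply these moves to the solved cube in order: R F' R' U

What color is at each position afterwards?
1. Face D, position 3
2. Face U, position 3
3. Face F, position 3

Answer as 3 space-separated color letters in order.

After move 1 (R): R=RRRR U=WGWG F=GYGY D=YBYB B=WBWB
After move 2 (F'): F=YYGG U=WGRR R=BRYR D=OOYB L=OGOW
After move 3 (R'): R=RRBY U=WWRW F=YGGR D=OYYG B=BBOB
After move 4 (U): U=RWWW F=RRGR R=BBBY B=OGOB L=YGOW
Query 1: D[3] = G
Query 2: U[3] = W
Query 3: F[3] = R

Answer: G W R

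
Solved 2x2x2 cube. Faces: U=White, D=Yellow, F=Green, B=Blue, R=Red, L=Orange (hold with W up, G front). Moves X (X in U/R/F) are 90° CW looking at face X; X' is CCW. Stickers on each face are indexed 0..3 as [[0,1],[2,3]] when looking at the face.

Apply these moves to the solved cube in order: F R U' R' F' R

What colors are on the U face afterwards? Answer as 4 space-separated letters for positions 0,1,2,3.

After move 1 (F): F=GGGG U=WWOO R=WRWR D=RRYY L=OYOY
After move 2 (R): R=WWRR U=WGOG F=GRGY D=RBYB B=OBWB
After move 3 (U'): U=GGWO F=OYGY R=GRRR B=WWWB L=OBOY
After move 4 (R'): R=RRGR U=GWWW F=OGGO D=RYYY B=BWBB
After move 5 (F'): F=GOOG U=GWRG R=YRRR D=BYYY L=OWOW
After move 6 (R): R=RYRR U=GORG F=GYOY D=BBYB B=GWWB
Query: U face = GORG

Answer: G O R G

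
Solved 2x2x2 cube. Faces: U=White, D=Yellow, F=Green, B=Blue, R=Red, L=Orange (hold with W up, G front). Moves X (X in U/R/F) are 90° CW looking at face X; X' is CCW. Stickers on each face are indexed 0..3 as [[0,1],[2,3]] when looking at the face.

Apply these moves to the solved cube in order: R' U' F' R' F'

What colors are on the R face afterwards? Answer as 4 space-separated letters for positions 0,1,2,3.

After move 1 (R'): R=RRRR U=WBWB F=GWGW D=YGYG B=YBYB
After move 2 (U'): U=BBWW F=OOGW R=GWRR B=RRYB L=YBOO
After move 3 (F'): F=OWOG U=BBGR R=GWYR D=BOYG L=YWOW
After move 4 (R'): R=WRGY U=BYGR F=OBOR D=BWYG B=GROB
After move 5 (F'): F=BROO U=BYWG R=WRBY D=WWYG L=YROG
Query: R face = WRBY

Answer: W R B Y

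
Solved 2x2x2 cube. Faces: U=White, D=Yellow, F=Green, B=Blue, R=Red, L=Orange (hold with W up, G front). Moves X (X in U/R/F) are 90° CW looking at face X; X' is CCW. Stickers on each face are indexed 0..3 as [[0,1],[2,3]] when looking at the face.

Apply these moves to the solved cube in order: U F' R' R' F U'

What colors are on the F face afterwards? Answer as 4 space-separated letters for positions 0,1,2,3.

After move 1 (U): U=WWWW F=RRGG R=BBRR B=OOBB L=GGOO
After move 2 (F'): F=RGRG U=WWBR R=YBYR D=GOYY L=GWOW
After move 3 (R'): R=BRYY U=WBBO F=RWRR D=GGYG B=YOOB
After move 4 (R'): R=RYBY U=WOBY F=RBRO D=GWYR B=GOGB
After move 5 (F): F=RROB U=WOWW R=BYYY D=BRYR L=GGOW
After move 6 (U'): U=OWWW F=GGOB R=RRYY B=BYGB L=GOOW
Query: F face = GGOB

Answer: G G O B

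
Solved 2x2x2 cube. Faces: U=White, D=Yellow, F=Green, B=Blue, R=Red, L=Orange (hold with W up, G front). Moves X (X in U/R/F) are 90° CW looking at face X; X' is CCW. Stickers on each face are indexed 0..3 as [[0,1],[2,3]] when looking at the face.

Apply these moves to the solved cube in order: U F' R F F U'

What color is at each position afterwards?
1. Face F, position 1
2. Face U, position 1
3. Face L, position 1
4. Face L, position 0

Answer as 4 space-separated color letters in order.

After move 1 (U): U=WWWW F=RRGG R=BBRR B=OOBB L=GGOO
After move 2 (F'): F=RGRG U=WWBR R=YBYR D=GOYY L=GWOW
After move 3 (R): R=YYRB U=WGBG F=RORY D=GBYO B=ROWB
After move 4 (F): F=RRYO U=WGWW R=BYGB D=RYYO L=GGOB
After move 5 (F): F=YROR U=WGBG R=WYWB D=GBYO L=GROY
After move 6 (U'): U=GGWB F=GROR R=YRWB B=WYWB L=ROOY
Query 1: F[1] = R
Query 2: U[1] = G
Query 3: L[1] = O
Query 4: L[0] = R

Answer: R G O R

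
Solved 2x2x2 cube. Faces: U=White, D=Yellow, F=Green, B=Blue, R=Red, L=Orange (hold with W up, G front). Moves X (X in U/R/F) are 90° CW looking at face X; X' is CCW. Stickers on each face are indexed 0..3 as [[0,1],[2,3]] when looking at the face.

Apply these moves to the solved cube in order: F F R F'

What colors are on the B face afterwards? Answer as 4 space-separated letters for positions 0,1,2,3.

After move 1 (F): F=GGGG U=WWOO R=WRWR D=RRYY L=OYOY
After move 2 (F): F=GGGG U=WWYY R=OROR D=WWYY L=OROR
After move 3 (R): R=OORR U=WGYG F=GWGY D=WBYB B=YBWB
After move 4 (F'): F=WYGG U=WGOR R=BOWR D=RRYB L=OGOY
Query: B face = YBWB

Answer: Y B W B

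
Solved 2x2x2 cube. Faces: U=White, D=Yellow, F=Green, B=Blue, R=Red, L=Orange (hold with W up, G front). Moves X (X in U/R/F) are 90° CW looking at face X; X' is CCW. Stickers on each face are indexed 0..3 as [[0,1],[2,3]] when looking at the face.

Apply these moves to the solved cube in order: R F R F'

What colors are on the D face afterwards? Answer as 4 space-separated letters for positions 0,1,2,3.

Answer: Y B Y W

Derivation:
After move 1 (R): R=RRRR U=WGWG F=GYGY D=YBYB B=WBWB
After move 2 (F): F=GGYY U=WGOO R=WRGR D=RRYB L=OYOB
After move 3 (R): R=GWRR U=WGOY F=GRYB D=RWYW B=OBGB
After move 4 (F'): F=RBGY U=WGGR R=WWRR D=YBYW L=OYOO
Query: D face = YBYW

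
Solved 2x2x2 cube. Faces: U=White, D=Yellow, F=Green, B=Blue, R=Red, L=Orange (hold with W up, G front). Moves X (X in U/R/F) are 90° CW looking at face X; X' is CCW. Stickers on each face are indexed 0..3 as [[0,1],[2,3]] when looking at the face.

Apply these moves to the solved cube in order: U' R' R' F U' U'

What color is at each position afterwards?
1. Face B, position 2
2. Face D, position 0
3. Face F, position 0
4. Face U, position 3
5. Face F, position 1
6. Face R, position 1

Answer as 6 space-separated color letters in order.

Answer: O G G W R Y

Derivation:
After move 1 (U'): U=WWWW F=OOGG R=GGRR B=RRBB L=BBOO
After move 2 (R'): R=GRGR U=WBWR F=OWGW D=YOYG B=YRYB
After move 3 (R'): R=RRGG U=WYWY F=OBGR D=YWYW B=GROB
After move 4 (F): F=GORB U=WYOB R=WRYG D=GRYW L=BYOW
After move 5 (U'): U=YBWO F=BYRB R=GOYG B=WROB L=GROW
After move 6 (U'): U=BOYW F=GRRB R=BYYG B=GOOB L=WROW
Query 1: B[2] = O
Query 2: D[0] = G
Query 3: F[0] = G
Query 4: U[3] = W
Query 5: F[1] = R
Query 6: R[1] = Y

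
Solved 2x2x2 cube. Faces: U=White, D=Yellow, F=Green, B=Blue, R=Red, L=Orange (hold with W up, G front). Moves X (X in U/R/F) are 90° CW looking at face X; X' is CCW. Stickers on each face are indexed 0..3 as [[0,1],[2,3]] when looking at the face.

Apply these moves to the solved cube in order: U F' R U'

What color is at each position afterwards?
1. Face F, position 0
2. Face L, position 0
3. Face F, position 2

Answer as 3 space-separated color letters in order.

Answer: G R R

Derivation:
After move 1 (U): U=WWWW F=RRGG R=BBRR B=OOBB L=GGOO
After move 2 (F'): F=RGRG U=WWBR R=YBYR D=GOYY L=GWOW
After move 3 (R): R=YYRB U=WGBG F=RORY D=GBYO B=ROWB
After move 4 (U'): U=GGWB F=GWRY R=RORB B=YYWB L=ROOW
Query 1: F[0] = G
Query 2: L[0] = R
Query 3: F[2] = R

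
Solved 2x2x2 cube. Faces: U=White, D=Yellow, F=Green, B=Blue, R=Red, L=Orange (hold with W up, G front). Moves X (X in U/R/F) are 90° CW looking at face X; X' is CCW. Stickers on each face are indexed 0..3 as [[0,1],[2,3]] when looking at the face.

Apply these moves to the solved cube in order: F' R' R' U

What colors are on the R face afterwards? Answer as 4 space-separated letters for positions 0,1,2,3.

Answer: G B R Y

Derivation:
After move 1 (F'): F=GGGG U=WWRR R=YRYR D=OOYY L=OWOW
After move 2 (R'): R=RRYY U=WBRB F=GWGR D=OGYG B=YBOB
After move 3 (R'): R=RYRY U=WORY F=GBGB D=OWYR B=GBGB
After move 4 (U): U=RWYO F=RYGB R=GBRY B=OWGB L=GBOW
Query: R face = GBRY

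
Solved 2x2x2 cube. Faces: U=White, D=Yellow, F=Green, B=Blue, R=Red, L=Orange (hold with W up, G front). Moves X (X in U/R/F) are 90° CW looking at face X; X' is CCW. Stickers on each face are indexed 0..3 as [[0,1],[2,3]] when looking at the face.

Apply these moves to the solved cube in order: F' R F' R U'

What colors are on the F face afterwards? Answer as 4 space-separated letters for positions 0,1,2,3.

Answer: O G G B

Derivation:
After move 1 (F'): F=GGGG U=WWRR R=YRYR D=OOYY L=OWOW
After move 2 (R): R=YYRR U=WGRG F=GOGY D=OBYB B=RBWB
After move 3 (F'): F=OYGG U=WGYR R=BYOR D=WWYB L=OGOR
After move 4 (R): R=OBRY U=WYYG F=OWGB D=WWYR B=RBGB
After move 5 (U'): U=YGWY F=OGGB R=OWRY B=OBGB L=RBOR
Query: F face = OGGB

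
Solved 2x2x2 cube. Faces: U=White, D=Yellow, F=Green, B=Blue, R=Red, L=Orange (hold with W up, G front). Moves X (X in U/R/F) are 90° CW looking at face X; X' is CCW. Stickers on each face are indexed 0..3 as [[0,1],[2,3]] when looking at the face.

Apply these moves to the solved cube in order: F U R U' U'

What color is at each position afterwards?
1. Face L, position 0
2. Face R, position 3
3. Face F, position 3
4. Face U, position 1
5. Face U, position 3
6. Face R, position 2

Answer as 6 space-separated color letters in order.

After move 1 (F): F=GGGG U=WWOO R=WRWR D=RRYY L=OYOY
After move 2 (U): U=OWOW F=WRGG R=BBWR B=OYBB L=GGOY
After move 3 (R): R=WBRB U=OROG F=WRGY D=RBYO B=WYWB
After move 4 (U'): U=RGOO F=GGGY R=WRRB B=WBWB L=WYOY
After move 5 (U'): U=GORO F=WYGY R=GGRB B=WRWB L=WBOY
Query 1: L[0] = W
Query 2: R[3] = B
Query 3: F[3] = Y
Query 4: U[1] = O
Query 5: U[3] = O
Query 6: R[2] = R

Answer: W B Y O O R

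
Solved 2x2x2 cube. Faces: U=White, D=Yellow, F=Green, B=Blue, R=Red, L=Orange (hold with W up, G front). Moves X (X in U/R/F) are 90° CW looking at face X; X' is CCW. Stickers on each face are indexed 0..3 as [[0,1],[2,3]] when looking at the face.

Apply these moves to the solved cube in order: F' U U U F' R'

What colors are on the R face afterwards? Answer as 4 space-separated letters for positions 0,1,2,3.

After move 1 (F'): F=GGGG U=WWRR R=YRYR D=OOYY L=OWOW
After move 2 (U): U=RWRW F=YRGG R=BBYR B=OWBB L=GGOW
After move 3 (U): U=RRWW F=BBGG R=OWYR B=GGBB L=YROW
After move 4 (U): U=WRWR F=OWGG R=GGYR B=YRBB L=BBOW
After move 5 (F'): F=WGOG U=WRGY R=OGOR D=BWYY L=BROW
After move 6 (R'): R=GROO U=WBGY F=WROY D=BGYG B=YRWB
Query: R face = GROO

Answer: G R O O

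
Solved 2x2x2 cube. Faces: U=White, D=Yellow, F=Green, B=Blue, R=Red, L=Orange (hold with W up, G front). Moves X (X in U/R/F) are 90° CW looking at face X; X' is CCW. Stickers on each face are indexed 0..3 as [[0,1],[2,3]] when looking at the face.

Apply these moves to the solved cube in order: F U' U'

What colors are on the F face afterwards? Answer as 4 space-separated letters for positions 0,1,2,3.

Answer: B B G G

Derivation:
After move 1 (F): F=GGGG U=WWOO R=WRWR D=RRYY L=OYOY
After move 2 (U'): U=WOWO F=OYGG R=GGWR B=WRBB L=BBOY
After move 3 (U'): U=OOWW F=BBGG R=OYWR B=GGBB L=WROY
Query: F face = BBGG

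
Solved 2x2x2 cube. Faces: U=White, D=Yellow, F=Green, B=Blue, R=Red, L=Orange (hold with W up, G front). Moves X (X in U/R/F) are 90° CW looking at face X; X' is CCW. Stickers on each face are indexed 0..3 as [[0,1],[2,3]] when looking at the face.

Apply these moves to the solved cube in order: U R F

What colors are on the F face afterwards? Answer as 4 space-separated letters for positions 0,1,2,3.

Answer: G R Y Y

Derivation:
After move 1 (U): U=WWWW F=RRGG R=BBRR B=OOBB L=GGOO
After move 2 (R): R=RBRB U=WRWG F=RYGY D=YBYO B=WOWB
After move 3 (F): F=GRYY U=WROG R=WBGB D=RRYO L=GYOB
Query: F face = GRYY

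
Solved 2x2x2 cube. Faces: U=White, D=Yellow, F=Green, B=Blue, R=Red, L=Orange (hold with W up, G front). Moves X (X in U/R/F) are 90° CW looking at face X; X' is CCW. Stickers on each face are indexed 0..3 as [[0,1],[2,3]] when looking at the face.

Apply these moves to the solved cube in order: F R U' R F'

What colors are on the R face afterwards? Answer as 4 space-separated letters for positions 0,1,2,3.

After move 1 (F): F=GGGG U=WWOO R=WRWR D=RRYY L=OYOY
After move 2 (R): R=WWRR U=WGOG F=GRGY D=RBYB B=OBWB
After move 3 (U'): U=GGWO F=OYGY R=GRRR B=WWWB L=OBOY
After move 4 (R): R=RGRR U=GYWY F=OBGB D=RWYW B=OWGB
After move 5 (F'): F=BBOG U=GYRR R=WGRR D=BYYW L=OYOW
Query: R face = WGRR

Answer: W G R R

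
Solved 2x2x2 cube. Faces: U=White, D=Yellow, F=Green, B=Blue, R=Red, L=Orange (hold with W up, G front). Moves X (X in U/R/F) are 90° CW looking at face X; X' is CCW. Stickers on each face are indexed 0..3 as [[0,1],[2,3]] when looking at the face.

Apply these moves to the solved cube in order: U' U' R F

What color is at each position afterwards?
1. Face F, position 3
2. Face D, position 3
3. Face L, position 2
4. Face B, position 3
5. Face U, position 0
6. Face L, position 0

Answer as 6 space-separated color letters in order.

Answer: Y G O B W R

Derivation:
After move 1 (U'): U=WWWW F=OOGG R=GGRR B=RRBB L=BBOO
After move 2 (U'): U=WWWW F=BBGG R=OORR B=GGBB L=RROO
After move 3 (R): R=RORO U=WBWG F=BYGY D=YBYG B=WGWB
After move 4 (F): F=GBYY U=WBOR R=WOGO D=RRYG L=RYOB
Query 1: F[3] = Y
Query 2: D[3] = G
Query 3: L[2] = O
Query 4: B[3] = B
Query 5: U[0] = W
Query 6: L[0] = R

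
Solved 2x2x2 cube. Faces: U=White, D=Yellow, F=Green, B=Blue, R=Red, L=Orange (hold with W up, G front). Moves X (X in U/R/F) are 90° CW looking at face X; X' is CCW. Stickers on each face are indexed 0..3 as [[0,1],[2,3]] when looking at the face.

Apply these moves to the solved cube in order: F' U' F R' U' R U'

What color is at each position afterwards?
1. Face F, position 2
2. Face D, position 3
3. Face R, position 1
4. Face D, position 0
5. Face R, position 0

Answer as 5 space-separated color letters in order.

Answer: G G O Y B

Derivation:
After move 1 (F'): F=GGGG U=WWRR R=YRYR D=OOYY L=OWOW
After move 2 (U'): U=WRWR F=OWGG R=GGYR B=YRBB L=BBOW
After move 3 (F): F=GOGW U=WRWB R=WGRR D=YGYY L=BOOO
After move 4 (R'): R=GRWR U=WBWY F=GRGB D=YOYW B=YRGB
After move 5 (U'): U=BYWW F=BOGB R=GRWR B=GRGB L=YROO
After move 6 (R): R=WGRR U=BOWB F=BOGW D=YGYG B=WRYB
After move 7 (U'): U=OBBW F=YRGW R=BORR B=WGYB L=WROO
Query 1: F[2] = G
Query 2: D[3] = G
Query 3: R[1] = O
Query 4: D[0] = Y
Query 5: R[0] = B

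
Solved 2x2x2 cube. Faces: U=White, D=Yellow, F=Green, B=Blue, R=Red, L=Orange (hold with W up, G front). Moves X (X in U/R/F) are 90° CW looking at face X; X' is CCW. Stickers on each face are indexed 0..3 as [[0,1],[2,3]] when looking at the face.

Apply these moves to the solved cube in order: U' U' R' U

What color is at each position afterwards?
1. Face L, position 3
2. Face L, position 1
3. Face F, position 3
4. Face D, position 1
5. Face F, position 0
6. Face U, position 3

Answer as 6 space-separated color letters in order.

After move 1 (U'): U=WWWW F=OOGG R=GGRR B=RRBB L=BBOO
After move 2 (U'): U=WWWW F=BBGG R=OORR B=GGBB L=RROO
After move 3 (R'): R=OROR U=WBWG F=BWGW D=YBYG B=YGYB
After move 4 (U): U=WWGB F=ORGW R=YGOR B=RRYB L=BWOO
Query 1: L[3] = O
Query 2: L[1] = W
Query 3: F[3] = W
Query 4: D[1] = B
Query 5: F[0] = O
Query 6: U[3] = B

Answer: O W W B O B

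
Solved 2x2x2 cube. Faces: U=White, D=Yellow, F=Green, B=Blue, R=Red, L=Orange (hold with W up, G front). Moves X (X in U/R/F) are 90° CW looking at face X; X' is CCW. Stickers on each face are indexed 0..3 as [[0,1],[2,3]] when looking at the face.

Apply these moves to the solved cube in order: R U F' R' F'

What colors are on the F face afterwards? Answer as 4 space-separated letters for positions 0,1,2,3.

After move 1 (R): R=RRRR U=WGWG F=GYGY D=YBYB B=WBWB
After move 2 (U): U=WWGG F=RRGY R=WBRR B=OOWB L=GYOO
After move 3 (F'): F=RYRG U=WWWR R=BBYR D=YOYB L=GGOG
After move 4 (R'): R=BRBY U=WWWO F=RWRR D=YYYG B=BOOB
After move 5 (F'): F=WRRR U=WWBB R=YRYY D=GGYG L=GOOW
Query: F face = WRRR

Answer: W R R R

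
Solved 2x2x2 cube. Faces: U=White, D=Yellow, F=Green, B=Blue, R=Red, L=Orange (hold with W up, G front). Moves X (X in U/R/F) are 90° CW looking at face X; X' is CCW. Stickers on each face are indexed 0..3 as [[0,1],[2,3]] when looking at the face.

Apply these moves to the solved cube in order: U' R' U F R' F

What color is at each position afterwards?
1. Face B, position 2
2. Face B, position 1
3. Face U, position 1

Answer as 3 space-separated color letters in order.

Answer: Y B Y

Derivation:
After move 1 (U'): U=WWWW F=OOGG R=GGRR B=RRBB L=BBOO
After move 2 (R'): R=GRGR U=WBWR F=OWGW D=YOYG B=YRYB
After move 3 (U): U=WWRB F=GRGW R=YRGR B=BBYB L=OWOO
After move 4 (F): F=GGWR U=WWOW R=RRBR D=GYYG L=OYOO
After move 5 (R'): R=RRRB U=WYOB F=GWWW D=GGYR B=GBYB
After move 6 (F): F=WGWW U=WYOY R=ORBB D=RRYR L=OGOG
Query 1: B[2] = Y
Query 2: B[1] = B
Query 3: U[1] = Y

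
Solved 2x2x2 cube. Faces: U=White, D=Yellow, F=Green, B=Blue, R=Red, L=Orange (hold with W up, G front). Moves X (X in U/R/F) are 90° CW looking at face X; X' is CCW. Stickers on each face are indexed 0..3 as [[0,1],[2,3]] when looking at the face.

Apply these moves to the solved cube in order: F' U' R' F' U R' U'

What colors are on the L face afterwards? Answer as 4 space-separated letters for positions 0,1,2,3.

After move 1 (F'): F=GGGG U=WWRR R=YRYR D=OOYY L=OWOW
After move 2 (U'): U=WRWR F=OWGG R=GGYR B=YRBB L=BBOW
After move 3 (R'): R=GRGY U=WBWY F=ORGR D=OWYG B=YROB
After move 4 (F'): F=RROG U=WBGG R=WROY D=BWYG L=BYOW
After move 5 (U): U=GWGB F=WROG R=YROY B=BYOB L=RROW
After move 6 (R'): R=RYYO U=GOGB F=WWOB D=BRYG B=GYWB
After move 7 (U'): U=OBGG F=RROB R=WWYO B=RYWB L=GYOW
Query: L face = GYOW

Answer: G Y O W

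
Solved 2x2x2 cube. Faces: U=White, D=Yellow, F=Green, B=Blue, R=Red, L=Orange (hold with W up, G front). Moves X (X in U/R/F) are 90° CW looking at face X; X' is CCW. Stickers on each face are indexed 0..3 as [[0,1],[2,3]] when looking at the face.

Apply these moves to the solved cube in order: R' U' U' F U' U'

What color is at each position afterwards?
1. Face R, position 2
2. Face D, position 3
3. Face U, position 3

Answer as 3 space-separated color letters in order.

After move 1 (R'): R=RRRR U=WBWB F=GWGW D=YGYG B=YBYB
After move 2 (U'): U=BBWW F=OOGW R=GWRR B=RRYB L=YBOO
After move 3 (U'): U=BWBW F=YBGW R=OORR B=GWYB L=RROO
After move 4 (F): F=GYWB U=BWOR R=BOWR D=ROYG L=RYOG
After move 5 (U'): U=WRBO F=RYWB R=GYWR B=BOYB L=GWOG
After move 6 (U'): U=ROWB F=GWWB R=RYWR B=GYYB L=BOOG
Query 1: R[2] = W
Query 2: D[3] = G
Query 3: U[3] = B

Answer: W G B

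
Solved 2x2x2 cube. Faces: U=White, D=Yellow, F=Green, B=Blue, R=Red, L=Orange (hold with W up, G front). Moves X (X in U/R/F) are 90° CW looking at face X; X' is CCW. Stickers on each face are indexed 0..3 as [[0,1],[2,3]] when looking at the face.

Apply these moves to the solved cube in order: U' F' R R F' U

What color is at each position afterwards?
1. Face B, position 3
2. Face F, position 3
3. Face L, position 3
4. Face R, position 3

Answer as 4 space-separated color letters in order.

Answer: B O G Y

Derivation:
After move 1 (U'): U=WWWW F=OOGG R=GGRR B=RRBB L=BBOO
After move 2 (F'): F=OGOG U=WWGR R=YGYR D=BOYY L=BWOW
After move 3 (R): R=YYRG U=WGGG F=OOOY D=BBYR B=RRWB
After move 4 (R): R=RYGY U=WOGY F=OBOR D=BWYR B=GRGB
After move 5 (F'): F=BROO U=WORG R=WYBY D=WWYR L=BYOG
After move 6 (U): U=RWGO F=WYOO R=GRBY B=BYGB L=BROG
Query 1: B[3] = B
Query 2: F[3] = O
Query 3: L[3] = G
Query 4: R[3] = Y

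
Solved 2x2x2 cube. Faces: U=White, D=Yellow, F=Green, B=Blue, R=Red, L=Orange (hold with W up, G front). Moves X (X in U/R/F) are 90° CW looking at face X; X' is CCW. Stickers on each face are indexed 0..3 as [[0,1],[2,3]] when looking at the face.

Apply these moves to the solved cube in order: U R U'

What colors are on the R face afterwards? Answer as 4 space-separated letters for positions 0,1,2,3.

After move 1 (U): U=WWWW F=RRGG R=BBRR B=OOBB L=GGOO
After move 2 (R): R=RBRB U=WRWG F=RYGY D=YBYO B=WOWB
After move 3 (U'): U=RGWW F=GGGY R=RYRB B=RBWB L=WOOO
Query: R face = RYRB

Answer: R Y R B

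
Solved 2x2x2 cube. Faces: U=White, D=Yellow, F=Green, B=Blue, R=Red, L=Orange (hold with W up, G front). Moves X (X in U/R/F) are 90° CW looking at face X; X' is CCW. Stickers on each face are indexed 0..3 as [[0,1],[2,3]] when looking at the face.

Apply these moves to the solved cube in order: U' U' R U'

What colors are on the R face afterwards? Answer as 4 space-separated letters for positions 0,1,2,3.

Answer: B Y R O

Derivation:
After move 1 (U'): U=WWWW F=OOGG R=GGRR B=RRBB L=BBOO
After move 2 (U'): U=WWWW F=BBGG R=OORR B=GGBB L=RROO
After move 3 (R): R=RORO U=WBWG F=BYGY D=YBYG B=WGWB
After move 4 (U'): U=BGWW F=RRGY R=BYRO B=ROWB L=WGOO
Query: R face = BYRO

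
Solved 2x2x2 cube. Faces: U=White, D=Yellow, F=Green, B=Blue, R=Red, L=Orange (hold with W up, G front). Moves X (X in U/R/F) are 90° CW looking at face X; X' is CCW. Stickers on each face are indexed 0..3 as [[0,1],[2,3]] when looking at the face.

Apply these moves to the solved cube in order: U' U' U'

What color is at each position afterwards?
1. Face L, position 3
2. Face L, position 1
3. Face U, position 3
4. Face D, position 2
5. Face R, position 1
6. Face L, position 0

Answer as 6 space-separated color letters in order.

Answer: O G W Y B G

Derivation:
After move 1 (U'): U=WWWW F=OOGG R=GGRR B=RRBB L=BBOO
After move 2 (U'): U=WWWW F=BBGG R=OORR B=GGBB L=RROO
After move 3 (U'): U=WWWW F=RRGG R=BBRR B=OOBB L=GGOO
Query 1: L[3] = O
Query 2: L[1] = G
Query 3: U[3] = W
Query 4: D[2] = Y
Query 5: R[1] = B
Query 6: L[0] = G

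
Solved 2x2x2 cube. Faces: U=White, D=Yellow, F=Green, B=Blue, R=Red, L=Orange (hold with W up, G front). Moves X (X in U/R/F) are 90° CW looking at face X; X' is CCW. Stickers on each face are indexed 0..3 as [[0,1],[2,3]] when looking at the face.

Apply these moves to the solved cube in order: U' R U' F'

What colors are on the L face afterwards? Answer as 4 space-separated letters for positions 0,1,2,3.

Answer: W W O W

Derivation:
After move 1 (U'): U=WWWW F=OOGG R=GGRR B=RRBB L=BBOO
After move 2 (R): R=RGRG U=WOWG F=OYGY D=YBYR B=WRWB
After move 3 (U'): U=OGWW F=BBGY R=OYRG B=RGWB L=WROO
After move 4 (F'): F=BYBG U=OGOR R=BYYG D=ROYR L=WWOW
Query: L face = WWOW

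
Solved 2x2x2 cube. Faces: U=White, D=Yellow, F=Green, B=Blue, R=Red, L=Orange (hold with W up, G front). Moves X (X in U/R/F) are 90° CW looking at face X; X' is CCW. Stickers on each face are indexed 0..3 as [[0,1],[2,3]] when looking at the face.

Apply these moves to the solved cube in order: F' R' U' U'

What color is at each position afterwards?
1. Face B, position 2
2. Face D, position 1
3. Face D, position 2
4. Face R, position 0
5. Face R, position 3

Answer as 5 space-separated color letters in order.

After move 1 (F'): F=GGGG U=WWRR R=YRYR D=OOYY L=OWOW
After move 2 (R'): R=RRYY U=WBRB F=GWGR D=OGYG B=YBOB
After move 3 (U'): U=BBWR F=OWGR R=GWYY B=RROB L=YBOW
After move 4 (U'): U=BRBW F=YBGR R=OWYY B=GWOB L=RROW
Query 1: B[2] = O
Query 2: D[1] = G
Query 3: D[2] = Y
Query 4: R[0] = O
Query 5: R[3] = Y

Answer: O G Y O Y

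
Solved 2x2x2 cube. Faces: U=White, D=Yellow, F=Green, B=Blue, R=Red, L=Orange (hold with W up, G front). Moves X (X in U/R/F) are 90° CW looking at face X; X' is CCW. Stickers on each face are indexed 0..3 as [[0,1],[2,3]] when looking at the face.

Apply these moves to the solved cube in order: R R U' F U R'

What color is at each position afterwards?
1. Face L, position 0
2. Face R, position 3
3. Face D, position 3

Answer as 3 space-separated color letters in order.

Answer: G W O

Derivation:
After move 1 (R): R=RRRR U=WGWG F=GYGY D=YBYB B=WBWB
After move 2 (R): R=RRRR U=WYWY F=GBGB D=YWYW B=GBGB
After move 3 (U'): U=YYWW F=OOGB R=GBRR B=RRGB L=GBOO
After move 4 (F): F=GOBO U=YYOB R=WBWR D=RGYW L=GYOW
After move 5 (U): U=OYBY F=WBBO R=RRWR B=GYGB L=GOOW
After move 6 (R'): R=RRRW U=OGBG F=WYBY D=RBYO B=WYGB
Query 1: L[0] = G
Query 2: R[3] = W
Query 3: D[3] = O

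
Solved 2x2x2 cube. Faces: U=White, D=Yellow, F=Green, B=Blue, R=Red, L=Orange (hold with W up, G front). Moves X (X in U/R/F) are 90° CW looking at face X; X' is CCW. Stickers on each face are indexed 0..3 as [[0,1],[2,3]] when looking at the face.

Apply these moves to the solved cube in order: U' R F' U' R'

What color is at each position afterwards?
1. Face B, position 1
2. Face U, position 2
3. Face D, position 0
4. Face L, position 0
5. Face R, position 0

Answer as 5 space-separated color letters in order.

After move 1 (U'): U=WWWW F=OOGG R=GGRR B=RRBB L=BBOO
After move 2 (R): R=RGRG U=WOWG F=OYGY D=YBYR B=WRWB
After move 3 (F'): F=YYOG U=WORR R=BGYG D=BOYR L=BGOW
After move 4 (U'): U=ORWR F=BGOG R=YYYG B=BGWB L=WROW
After move 5 (R'): R=YGYY U=OWWB F=BROR D=BGYG B=RGOB
Query 1: B[1] = G
Query 2: U[2] = W
Query 3: D[0] = B
Query 4: L[0] = W
Query 5: R[0] = Y

Answer: G W B W Y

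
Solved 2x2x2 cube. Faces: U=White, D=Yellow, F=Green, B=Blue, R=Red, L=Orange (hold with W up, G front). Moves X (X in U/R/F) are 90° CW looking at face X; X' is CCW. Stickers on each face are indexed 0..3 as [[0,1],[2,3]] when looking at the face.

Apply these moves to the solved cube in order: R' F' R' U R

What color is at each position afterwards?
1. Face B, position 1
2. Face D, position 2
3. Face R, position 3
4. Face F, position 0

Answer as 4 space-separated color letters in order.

After move 1 (R'): R=RRRR U=WBWB F=GWGW D=YGYG B=YBYB
After move 2 (F'): F=WWGG U=WBRR R=GRYR D=OOYG L=OBOW
After move 3 (R'): R=RRGY U=WYRY F=WBGR D=OWYG B=GBOB
After move 4 (U): U=RWYY F=RRGR R=GBGY B=OBOB L=WBOW
After move 5 (R): R=GGYB U=RRYR F=RWGG D=OOYO B=YBWB
Query 1: B[1] = B
Query 2: D[2] = Y
Query 3: R[3] = B
Query 4: F[0] = R

Answer: B Y B R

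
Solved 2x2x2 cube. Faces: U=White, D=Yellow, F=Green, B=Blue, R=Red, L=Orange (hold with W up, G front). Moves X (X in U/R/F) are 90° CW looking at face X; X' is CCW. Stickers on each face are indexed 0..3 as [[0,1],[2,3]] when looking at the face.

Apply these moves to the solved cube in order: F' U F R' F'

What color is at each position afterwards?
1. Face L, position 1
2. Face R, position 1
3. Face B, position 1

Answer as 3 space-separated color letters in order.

After move 1 (F'): F=GGGG U=WWRR R=YRYR D=OOYY L=OWOW
After move 2 (U): U=RWRW F=YRGG R=BBYR B=OWBB L=GGOW
After move 3 (F): F=GYGR U=RWWG R=RBWR D=YBYY L=GOOO
After move 4 (R'): R=BRRW U=RBWO F=GWGG D=YYYR B=YWBB
After move 5 (F'): F=WGGG U=RBBR R=YRYW D=OOYR L=GOOW
Query 1: L[1] = O
Query 2: R[1] = R
Query 3: B[1] = W

Answer: O R W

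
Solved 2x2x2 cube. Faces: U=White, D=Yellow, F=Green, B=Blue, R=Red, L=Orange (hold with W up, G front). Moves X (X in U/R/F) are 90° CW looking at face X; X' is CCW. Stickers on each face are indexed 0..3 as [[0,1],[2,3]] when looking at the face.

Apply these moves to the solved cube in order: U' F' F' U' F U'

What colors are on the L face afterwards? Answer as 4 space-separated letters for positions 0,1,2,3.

Answer: O G O W

Derivation:
After move 1 (U'): U=WWWW F=OOGG R=GGRR B=RRBB L=BBOO
After move 2 (F'): F=OGOG U=WWGR R=YGYR D=BOYY L=BWOW
After move 3 (F'): F=GGOO U=WWYY R=OGBR D=WWYY L=BROG
After move 4 (U'): U=WYWY F=BROO R=GGBR B=OGBB L=RROG
After move 5 (F): F=OBOR U=WYGR R=WGYR D=BGYY L=RWOW
After move 6 (U'): U=YRWG F=RWOR R=OBYR B=WGBB L=OGOW
Query: L face = OGOW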